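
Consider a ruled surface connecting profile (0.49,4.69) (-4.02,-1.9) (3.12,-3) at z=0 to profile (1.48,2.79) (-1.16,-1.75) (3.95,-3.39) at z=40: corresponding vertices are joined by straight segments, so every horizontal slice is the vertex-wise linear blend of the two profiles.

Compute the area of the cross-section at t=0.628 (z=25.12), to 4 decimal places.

Cross-section at t=0.628: each vertex is (1-t)·p0[i] + t·p1[i].
  v1: (1-0.628)·(0.49,4.69) + 0.628·(1.48,2.79) = (1.1117,3.4968)
  v2: (1-0.628)·(-4.02,-1.9) + 0.628·(-1.16,-1.75) = (-2.2239,-1.8058)
  v3: (1-0.628)·(3.12,-3) + 0.628·(3.95,-3.39) = (3.6412,-3.2449)
Shoelace sum Σ(x_i·y_{i+1} − x_{i+1}·y_i):
  i=1: 1.1117·-1.8058 − -2.2239·3.4968 = +5.7691 (running +5.7691)
  i=2: -2.2239·-3.2449 − 3.6412·-1.8058 = +13.7918 (running +19.5609)
  i=3: 3.6412·3.4968 − 1.1117·-3.2449 = +16.3401 (running +35.9010)
Area = |Σ|/2 = |35.9010|/2 = 17.9505

Area at t=0.628: 17.9505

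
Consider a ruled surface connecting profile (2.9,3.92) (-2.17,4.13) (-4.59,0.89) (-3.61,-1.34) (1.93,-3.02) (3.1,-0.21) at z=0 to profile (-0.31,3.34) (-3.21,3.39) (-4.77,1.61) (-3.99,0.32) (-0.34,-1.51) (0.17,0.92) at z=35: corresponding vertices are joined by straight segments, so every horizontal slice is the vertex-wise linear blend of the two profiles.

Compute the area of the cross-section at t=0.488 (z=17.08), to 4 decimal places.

Area at t=0.488: 27.5374

Cross-section at t=0.488: each vertex is (1-t)·p0[i] + t·p1[i].
  v1: (1-0.488)·(2.9,3.92) + 0.488·(-0.31,3.34) = (1.3335,3.6370)
  v2: (1-0.488)·(-2.17,4.13) + 0.488·(-3.21,3.39) = (-2.6775,3.7689)
  v3: (1-0.488)·(-4.59,0.89) + 0.488·(-4.77,1.61) = (-4.6778,1.2414)
  v4: (1-0.488)·(-3.61,-1.34) + 0.488·(-3.99,0.32) = (-3.7954,-0.5299)
  v5: (1-0.488)·(1.93,-3.02) + 0.488·(-0.34,-1.51) = (0.8222,-2.2831)
  v6: (1-0.488)·(3.1,-0.21) + 0.488·(0.17,0.92) = (1.6702,0.3414)
Shoelace sum Σ(x_i·y_{i+1} − x_{i+1}·y_i):
  i=1: 1.3335·3.7689 − -2.6775·3.6370 = +14.7639 (running +14.7639)
  i=2: -2.6775·1.2414 − -4.6778·3.7689 = +14.3065 (running +29.0704)
  i=3: -4.6778·-0.5299 − -3.7954·1.2414 = +7.1904 (running +36.2607)
  i=4: -3.7954·-2.2831 − 0.8222·-0.5299 = +9.1012 (running +45.3619)
  i=5: 0.8222·0.3414 − 1.6702·-2.2831 = +4.0939 (running +49.4558)
  i=6: 1.6702·3.6370 − 1.3335·0.3414 = +5.6190 (running +55.0748)
Area = |Σ|/2 = |55.0748|/2 = 27.5374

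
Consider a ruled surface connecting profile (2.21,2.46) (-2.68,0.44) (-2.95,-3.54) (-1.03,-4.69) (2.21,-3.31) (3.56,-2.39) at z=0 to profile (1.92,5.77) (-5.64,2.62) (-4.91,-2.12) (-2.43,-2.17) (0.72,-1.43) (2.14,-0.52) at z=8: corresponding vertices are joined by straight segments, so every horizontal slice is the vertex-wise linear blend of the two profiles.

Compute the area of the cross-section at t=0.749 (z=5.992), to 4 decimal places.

Area at t=0.749: 40.9119

Cross-section at t=0.749: each vertex is (1-t)·p0[i] + t·p1[i].
  v1: (1-0.749)·(2.21,2.46) + 0.749·(1.92,5.77) = (1.9928,4.9392)
  v2: (1-0.749)·(-2.68,0.44) + 0.749·(-5.64,2.62) = (-4.8970,2.0728)
  v3: (1-0.749)·(-2.95,-3.54) + 0.749·(-4.91,-2.12) = (-4.4180,-2.4764)
  v4: (1-0.749)·(-1.03,-4.69) + 0.749·(-2.43,-2.17) = (-2.0786,-2.8025)
  v5: (1-0.749)·(2.21,-3.31) + 0.749·(0.72,-1.43) = (1.0940,-1.9019)
  v6: (1-0.749)·(3.56,-2.39) + 0.749·(2.14,-0.52) = (2.4964,-0.9894)
Shoelace sum Σ(x_i·y_{i+1} − x_{i+1}·y_i):
  i=1: 1.9928·2.0728 − -4.8970·4.9392 = +28.3181 (running +28.3181)
  i=2: -4.8970·-2.4764 − -4.4180·2.0728 = +21.2849 (running +49.6030)
  i=3: -4.4180·-2.8025 − -2.0786·-2.4764 = +7.2342 (running +56.8372)
  i=4: -2.0786·-1.9019 − 1.0940·-2.8025 = +7.0192 (running +63.8564)
  i=5: 1.0940·-0.9894 − 2.4964·-1.9019 = +3.6655 (running +67.5219)
  i=6: 2.4964·4.9392 − 1.9928·-0.9894 = +14.3019 (running +81.8238)
Area = |Σ|/2 = |81.8238|/2 = 40.9119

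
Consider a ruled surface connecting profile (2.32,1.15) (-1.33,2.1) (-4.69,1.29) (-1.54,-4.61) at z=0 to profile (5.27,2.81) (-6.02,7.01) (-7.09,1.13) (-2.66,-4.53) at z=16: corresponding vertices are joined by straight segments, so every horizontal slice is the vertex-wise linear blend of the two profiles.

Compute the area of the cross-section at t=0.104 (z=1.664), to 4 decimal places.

Cross-section at t=0.104: each vertex is (1-t)·p0[i] + t·p1[i].
  v1: (1-0.104)·(2.32,1.15) + 0.104·(5.27,2.81) = (2.6268,1.3226)
  v2: (1-0.104)·(-1.33,2.1) + 0.104·(-6.02,7.01) = (-1.8178,2.6106)
  v3: (1-0.104)·(-4.69,1.29) + 0.104·(-7.09,1.13) = (-4.9396,1.2734)
  v4: (1-0.104)·(-1.54,-4.61) + 0.104·(-2.66,-4.53) = (-1.6565,-4.6017)
Shoelace sum Σ(x_i·y_{i+1} − x_{i+1}·y_i):
  i=1: 2.6268·2.6106 − -1.8178·1.3226 = +9.2619 (running +9.2619)
  i=2: -1.8178·1.2734 − -4.9396·2.6106 = +10.5809 (running +19.8427)
  i=3: -4.9396·-4.6017 − -1.6565·1.2734 = +24.8398 (running +44.6825)
  i=4: -1.6565·1.3226 − 2.6268·-4.6017 = +9.8968 (running +54.5792)
Area = |Σ|/2 = |54.5792|/2 = 27.2896

Area at t=0.104: 27.2896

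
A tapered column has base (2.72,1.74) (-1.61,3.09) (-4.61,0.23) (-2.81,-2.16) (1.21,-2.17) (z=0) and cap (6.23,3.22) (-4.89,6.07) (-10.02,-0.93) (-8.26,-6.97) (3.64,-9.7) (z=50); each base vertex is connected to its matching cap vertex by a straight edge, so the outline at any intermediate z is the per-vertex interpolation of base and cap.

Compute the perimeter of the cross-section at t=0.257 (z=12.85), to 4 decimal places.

Perimeter at t=0.257: 27.9503

Cross-section at t=0.257: each vertex is (1-t)·p0[i] + t·p1[i].
  v1: (1-0.257)·(2.72,1.74) + 0.257·(6.23,3.22) = (3.6221,2.1204)
  v2: (1-0.257)·(-1.61,3.09) + 0.257·(-4.89,6.07) = (-2.4530,3.8559)
  v3: (1-0.257)·(-4.61,0.23) + 0.257·(-10.02,-0.93) = (-6.0004,-0.0681)
  v4: (1-0.257)·(-2.81,-2.16) + 0.257·(-8.26,-6.97) = (-4.2106,-3.3962)
  v5: (1-0.257)·(1.21,-2.17) + 0.257·(3.64,-9.7) = (1.8345,-4.1052)
Perimeter = Σ |v_{i+1} − v_i|:
  edge 1→2: √(-6.0750² + 1.7355²) = 6.3181 (running 6.3181)
  edge 2→3: √(-3.5474² + -3.9240²) = 5.2898 (running 11.6078)
  edge 3→4: √(1.7897² + -3.3281²) = 3.7788 (running 15.3866)
  edge 4→5: √(6.0452² + -0.7090²) = 6.0866 (running 21.4732)
  edge 5→1: √(1.7876² + 6.2256²) = 6.4771 (running 27.9503)
Perimeter = 27.9503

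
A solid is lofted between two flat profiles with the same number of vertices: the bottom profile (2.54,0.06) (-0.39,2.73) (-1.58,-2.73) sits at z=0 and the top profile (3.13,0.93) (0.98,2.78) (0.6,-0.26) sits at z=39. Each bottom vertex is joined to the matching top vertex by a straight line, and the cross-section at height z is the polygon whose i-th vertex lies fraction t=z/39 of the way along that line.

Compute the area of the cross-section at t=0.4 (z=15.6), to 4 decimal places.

Area at t=0.4: 6.8941

Cross-section at t=0.4: each vertex is (1-t)·p0[i] + t·p1[i].
  v1: (1-0.4)·(2.54,0.06) + 0.4·(3.13,0.93) = (2.7760,0.4080)
  v2: (1-0.4)·(-0.39,2.73) + 0.4·(0.98,2.78) = (0.1580,2.7500)
  v3: (1-0.4)·(-1.58,-2.73) + 0.4·(0.6,-0.26) = (-0.7080,-1.7420)
Shoelace sum Σ(x_i·y_{i+1} − x_{i+1}·y_i):
  i=1: 2.7760·2.7500 − 0.1580·0.4080 = +7.5695 (running +7.5695)
  i=2: 0.1580·-1.7420 − -0.7080·2.7500 = +1.6718 (running +9.2413)
  i=3: -0.7080·0.4080 − 2.7760·-1.7420 = +4.5469 (running +13.7882)
Area = |Σ|/2 = |13.7882|/2 = 6.8941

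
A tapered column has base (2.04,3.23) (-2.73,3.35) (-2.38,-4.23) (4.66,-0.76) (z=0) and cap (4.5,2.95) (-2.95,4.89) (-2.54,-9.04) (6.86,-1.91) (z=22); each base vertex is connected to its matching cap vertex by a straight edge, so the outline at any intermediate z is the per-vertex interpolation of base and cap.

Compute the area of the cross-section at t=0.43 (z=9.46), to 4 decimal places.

Cross-section at t=0.43: each vertex is (1-t)·p0[i] + t·p1[i].
  v1: (1-0.43)·(2.04,3.23) + 0.43·(4.5,2.95) = (3.0978,3.1096)
  v2: (1-0.43)·(-2.73,3.35) + 0.43·(-2.95,4.89) = (-2.8246,4.0122)
  v3: (1-0.43)·(-2.38,-4.23) + 0.43·(-2.54,-9.04) = (-2.4488,-6.2983)
  v4: (1-0.43)·(4.66,-0.76) + 0.43·(6.86,-1.91) = (5.6060,-1.2545)
Shoelace sum Σ(x_i·y_{i+1} − x_{i+1}·y_i):
  i=1: 3.0978·4.0122 − -2.8246·3.1096 = +21.2124 (running +21.2124)
  i=2: -2.8246·-6.2983 − -2.4488·4.0122 = +27.6153 (running +48.8276)
  i=3: -2.4488·-1.2545 − 5.6060·-6.2983 = +38.3803 (running +87.2079)
  i=4: 5.6060·3.1096 − 3.0978·-1.2545 = +21.3186 (running +108.5265)
Area = |Σ|/2 = |108.5265|/2 = 54.2633

Area at t=0.43: 54.2633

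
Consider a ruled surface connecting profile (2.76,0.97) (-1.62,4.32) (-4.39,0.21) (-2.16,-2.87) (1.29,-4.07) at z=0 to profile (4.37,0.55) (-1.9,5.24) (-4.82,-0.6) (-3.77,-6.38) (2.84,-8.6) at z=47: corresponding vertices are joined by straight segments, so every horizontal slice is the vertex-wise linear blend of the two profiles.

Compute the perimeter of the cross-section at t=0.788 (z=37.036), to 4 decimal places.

Perimeter at t=0.788: 33.5805

Cross-section at t=0.788: each vertex is (1-t)·p0[i] + t·p1[i].
  v1: (1-0.788)·(2.76,0.97) + 0.788·(4.37,0.55) = (4.0287,0.6390)
  v2: (1-0.788)·(-1.62,4.32) + 0.788·(-1.9,5.24) = (-1.8406,5.0450)
  v3: (1-0.788)·(-4.39,0.21) + 0.788·(-4.82,-0.6) = (-4.7288,-0.4283)
  v4: (1-0.788)·(-2.16,-2.87) + 0.788·(-3.77,-6.38) = (-3.4287,-5.6359)
  v5: (1-0.788)·(1.29,-4.07) + 0.788·(2.84,-8.6) = (2.5114,-7.6396)
Perimeter = Σ |v_{i+1} − v_i|:
  edge 1→2: √(-5.8693² + 4.4059²) = 7.3390 (running 7.3390)
  edge 2→3: √(-2.8882² + -5.4732²) = 6.1885 (running 13.5276)
  edge 3→4: √(1.3002² + -5.2076²) = 5.3674 (running 18.8950)
  edge 4→5: √(5.9401² + -2.0038²) = 6.2689 (running 25.1639)
  edge 5→1: √(1.5173² + 8.2787²) = 8.4166 (running 33.5805)
Perimeter = 33.5805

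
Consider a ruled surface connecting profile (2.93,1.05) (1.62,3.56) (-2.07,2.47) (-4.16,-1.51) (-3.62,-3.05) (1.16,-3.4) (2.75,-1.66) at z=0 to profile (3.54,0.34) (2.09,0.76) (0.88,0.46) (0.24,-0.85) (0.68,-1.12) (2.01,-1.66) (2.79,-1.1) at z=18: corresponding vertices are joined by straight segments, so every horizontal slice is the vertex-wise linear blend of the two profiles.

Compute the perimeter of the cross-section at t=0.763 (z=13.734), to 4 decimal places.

Cross-section at t=0.763: each vertex is (1-t)·p0[i] + t·p1[i].
  v1: (1-0.763)·(2.93,1.05) + 0.763·(3.54,0.34) = (3.3954,0.5083)
  v2: (1-0.763)·(1.62,3.56) + 0.763·(2.09,0.76) = (1.9786,1.4236)
  v3: (1-0.763)·(-2.07,2.47) + 0.763·(0.88,0.46) = (0.1809,0.9364)
  v4: (1-0.763)·(-4.16,-1.51) + 0.763·(0.24,-0.85) = (-0.8028,-1.0064)
  v5: (1-0.763)·(-3.62,-3.05) + 0.763·(0.68,-1.12) = (-0.3391,-1.5774)
  v6: (1-0.763)·(1.16,-3.4) + 0.763·(2.01,-1.66) = (1.8085,-2.0724)
  v7: (1-0.763)·(2.75,-1.66) + 0.763·(2.79,-1.1) = (2.7805,-1.2327)
Perimeter = Σ |v_{i+1} − v_i|:
  edge 1→2: √(-1.4168² + 0.9153²) = 1.6868 (running 1.6868)
  edge 2→3: √(-1.7978² + -0.4872²) = 1.8626 (running 3.5494)
  edge 3→4: √(-0.9837² + -1.9428²) = 2.1776 (running 5.7270)
  edge 4→5: √(0.4637² + -0.5710²) = 0.7356 (running 6.4626)
  edge 5→6: √(2.1476² + -0.4950²) = 2.2040 (running 8.6665)
  edge 6→7: √(0.9720² + 0.8397²) = 1.2844 (running 9.9509)
  edge 7→1: √(0.6149² + 1.7410²) = 1.8464 (running 11.7973)
Perimeter = 11.7973

Perimeter at t=0.763: 11.7973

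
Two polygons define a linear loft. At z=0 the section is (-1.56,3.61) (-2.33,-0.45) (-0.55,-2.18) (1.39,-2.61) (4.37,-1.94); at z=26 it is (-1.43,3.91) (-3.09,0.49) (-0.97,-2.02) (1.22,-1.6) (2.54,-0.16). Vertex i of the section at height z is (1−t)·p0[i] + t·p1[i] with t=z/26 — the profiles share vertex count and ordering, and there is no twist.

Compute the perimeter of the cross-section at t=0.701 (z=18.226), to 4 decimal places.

Cross-section at t=0.701: each vertex is (1-t)·p0[i] + t·p1[i].
  v1: (1-0.701)·(-1.56,3.61) + 0.701·(-1.43,3.91) = (-1.4689,3.8203)
  v2: (1-0.701)·(-2.33,-0.45) + 0.701·(-3.09,0.49) = (-2.8628,0.2089)
  v3: (1-0.701)·(-0.55,-2.18) + 0.701·(-0.97,-2.02) = (-0.8444,-2.0678)
  v4: (1-0.701)·(1.39,-2.61) + 0.701·(1.22,-1.6) = (1.2708,-1.9020)
  v5: (1-0.701)·(4.37,-1.94) + 0.701·(2.54,-0.16) = (3.0872,-0.6922)
Perimeter = Σ |v_{i+1} − v_i|:
  edge 1→2: √(-1.3939² + -3.6114²) = 3.8710 (running 3.8710)
  edge 2→3: √(2.0183² + -2.2768²) = 3.0426 (running 6.9136)
  edge 3→4: √(2.1153² + 0.1658²) = 2.1217 (running 9.0354)
  edge 4→5: √(1.8163² + 1.2098²) = 2.1823 (running 11.2177)
  edge 5→1: √(-4.5560² + 4.5125²) = 6.4125 (running 17.6302)
Perimeter = 17.6302

Perimeter at t=0.701: 17.6302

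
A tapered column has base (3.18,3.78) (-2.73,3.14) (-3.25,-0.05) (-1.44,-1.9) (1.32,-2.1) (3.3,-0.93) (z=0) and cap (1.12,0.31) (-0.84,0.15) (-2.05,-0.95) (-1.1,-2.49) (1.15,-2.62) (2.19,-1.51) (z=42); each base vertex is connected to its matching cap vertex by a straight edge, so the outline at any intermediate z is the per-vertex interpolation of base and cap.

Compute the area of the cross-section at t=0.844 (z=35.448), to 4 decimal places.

Area at t=0.844: 11.3600

Cross-section at t=0.844: each vertex is (1-t)·p0[i] + t·p1[i].
  v1: (1-0.844)·(3.18,3.78) + 0.844·(1.12,0.31) = (1.4414,0.8513)
  v2: (1-0.844)·(-2.73,3.14) + 0.844·(-0.84,0.15) = (-1.1348,0.6164)
  v3: (1-0.844)·(-3.25,-0.05) + 0.844·(-2.05,-0.95) = (-2.2372,-0.8096)
  v4: (1-0.844)·(-1.44,-1.9) + 0.844·(-1.1,-2.49) = (-1.1530,-2.3980)
  v5: (1-0.844)·(1.32,-2.1) + 0.844·(1.15,-2.62) = (1.1765,-2.5389)
  v6: (1-0.844)·(3.3,-0.93) + 0.844·(2.19,-1.51) = (2.3632,-1.4195)
Shoelace sum Σ(x_i·y_{i+1} − x_{i+1}·y_i):
  i=1: 1.4414·0.6164 − -1.1348·0.8513 = +1.8546 (running +1.8546)
  i=2: -1.1348·-0.8096 − -2.2372·0.6164 = +2.2979 (running +4.1525)
  i=3: -2.2372·-2.3980 − -1.1530·-0.8096 = +4.4312 (running +8.5837)
  i=4: -1.1530·-2.5389 − 1.1765·-2.3980 = +5.7487 (running +14.3324)
  i=5: 1.1765·-1.4195 − 2.3632·-2.5389 = +4.3297 (running +18.6621)
  i=6: 2.3632·0.8513 − 1.4414·-1.4195 = +4.0578 (running +22.7199)
Area = |Σ|/2 = |22.7199|/2 = 11.3600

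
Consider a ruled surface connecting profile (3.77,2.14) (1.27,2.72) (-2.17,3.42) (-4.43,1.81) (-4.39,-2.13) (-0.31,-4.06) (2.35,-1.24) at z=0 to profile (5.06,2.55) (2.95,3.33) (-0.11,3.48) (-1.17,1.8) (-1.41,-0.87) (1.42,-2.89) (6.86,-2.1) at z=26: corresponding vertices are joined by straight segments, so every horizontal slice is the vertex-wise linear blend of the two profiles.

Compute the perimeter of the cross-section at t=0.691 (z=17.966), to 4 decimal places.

Perimeter at t=0.691: 23.7048

Cross-section at t=0.691: each vertex is (1-t)·p0[i] + t·p1[i].
  v1: (1-0.691)·(3.77,2.14) + 0.691·(5.06,2.55) = (4.6614,2.4233)
  v2: (1-0.691)·(1.27,2.72) + 0.691·(2.95,3.33) = (2.4309,3.1415)
  v3: (1-0.691)·(-2.17,3.42) + 0.691·(-0.11,3.48) = (-0.7465,3.4615)
  v4: (1-0.691)·(-4.43,1.81) + 0.691·(-1.17,1.8) = (-2.1773,1.8031)
  v5: (1-0.691)·(-4.39,-2.13) + 0.691·(-1.41,-0.87) = (-2.3308,-1.2593)
  v6: (1-0.691)·(-0.31,-4.06) + 0.691·(1.42,-2.89) = (0.8854,-3.2515)
  v7: (1-0.691)·(2.35,-1.24) + 0.691·(6.86,-2.1) = (5.4664,-1.8343)
Perimeter = Σ |v_{i+1} − v_i|:
  edge 1→2: √(-2.2305² + 0.7182²) = 2.3433 (running 2.3433)
  edge 2→3: √(-3.1774² + 0.3199²) = 3.1935 (running 5.5368)
  edge 3→4: √(-1.4308² + -1.6584²) = 2.1903 (running 7.7271)
  edge 4→5: √(-0.1535² + -3.0624²) = 3.0663 (running 10.7933)
  edge 5→6: √(3.2163² + -1.9922²) = 3.7833 (running 14.5766)
  edge 6→7: √(4.5810² + 1.4173²) = 4.7952 (running 19.3718)
  edge 7→1: √(-0.8050² + 4.2576²) = 4.3330 (running 23.7048)
Perimeter = 23.7048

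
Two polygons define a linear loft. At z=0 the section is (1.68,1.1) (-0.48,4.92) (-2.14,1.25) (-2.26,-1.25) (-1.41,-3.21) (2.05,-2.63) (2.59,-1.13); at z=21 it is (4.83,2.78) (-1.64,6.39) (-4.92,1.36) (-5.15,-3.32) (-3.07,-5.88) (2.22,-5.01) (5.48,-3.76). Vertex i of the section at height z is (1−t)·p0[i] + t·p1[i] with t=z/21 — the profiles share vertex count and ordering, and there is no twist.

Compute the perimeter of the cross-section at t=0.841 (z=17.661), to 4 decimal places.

Perimeter at t=0.841: 34.0311

Cross-section at t=0.841: each vertex is (1-t)·p0[i] + t·p1[i].
  v1: (1-0.841)·(1.68,1.1) + 0.841·(4.83,2.78) = (4.3292,2.5129)
  v2: (1-0.841)·(-0.48,4.92) + 0.841·(-1.64,6.39) = (-1.4556,6.1563)
  v3: (1-0.841)·(-2.14,1.25) + 0.841·(-4.92,1.36) = (-4.4780,1.3425)
  v4: (1-0.841)·(-2.26,-1.25) + 0.841·(-5.15,-3.32) = (-4.6905,-2.9909)
  v5: (1-0.841)·(-1.41,-3.21) + 0.841·(-3.07,-5.88) = (-2.8061,-5.4555)
  v6: (1-0.841)·(2.05,-2.63) + 0.841·(2.22,-5.01) = (2.1930,-4.6316)
  v7: (1-0.841)·(2.59,-1.13) + 0.841·(5.48,-3.76) = (5.0205,-3.3418)
Perimeter = Σ |v_{i+1} − v_i|:
  edge 1→2: √(-5.7847² + 3.6434²) = 6.8365 (running 6.8365)
  edge 2→3: √(-3.0224² + -4.8138²) = 5.6840 (running 12.5204)
  edge 3→4: √(-0.2125² + -4.3334²) = 4.3386 (running 16.8590)
  edge 4→5: √(1.8844² + -2.4646²) = 3.1025 (running 19.9615)
  edge 5→6: √(4.9990² + 0.8239²) = 5.0665 (running 25.0279)
  edge 6→7: √(2.8275² + 1.2897²) = 3.1078 (running 28.1357)
  edge 7→1: √(-0.6913² + 5.8547²) = 5.8954 (running 34.0311)
Perimeter = 34.0311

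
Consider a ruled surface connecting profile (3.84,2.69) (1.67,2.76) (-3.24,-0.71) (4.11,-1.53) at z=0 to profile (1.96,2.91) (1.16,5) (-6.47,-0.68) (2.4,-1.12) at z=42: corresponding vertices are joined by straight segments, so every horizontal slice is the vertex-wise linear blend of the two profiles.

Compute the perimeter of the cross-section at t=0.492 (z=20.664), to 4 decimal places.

Cross-section at t=0.492: each vertex is (1-t)·p0[i] + t·p1[i].
  v1: (1-0.492)·(3.84,2.69) + 0.492·(1.96,2.91) = (2.9150,2.7982)
  v2: (1-0.492)·(1.67,2.76) + 0.492·(1.16,5) = (1.4191,3.8621)
  v3: (1-0.492)·(-3.24,-0.71) + 0.492·(-6.47,-0.68) = (-4.8292,-0.6952)
  v4: (1-0.492)·(4.11,-1.53) + 0.492·(2.4,-1.12) = (3.2687,-1.3283)
Perimeter = Σ |v_{i+1} − v_i|:
  edge 1→2: √(-1.4960² + 1.0638²) = 1.8357 (running 1.8357)
  edge 2→3: √(-6.2482² + -4.5573²) = 7.7337 (running 9.5693)
  edge 3→4: √(8.0978² + -0.6330²) = 8.1225 (running 17.6919)
  edge 4→1: √(-0.3536² + 4.1265²) = 4.1416 (running 21.8335)
Perimeter = 21.8335

Perimeter at t=0.492: 21.8335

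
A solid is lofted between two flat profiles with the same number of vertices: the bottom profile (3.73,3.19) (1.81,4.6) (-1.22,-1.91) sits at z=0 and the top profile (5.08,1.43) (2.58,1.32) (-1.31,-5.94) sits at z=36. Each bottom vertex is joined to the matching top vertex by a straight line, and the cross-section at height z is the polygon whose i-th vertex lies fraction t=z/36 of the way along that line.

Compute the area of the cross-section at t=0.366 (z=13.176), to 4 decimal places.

Area at t=0.366: 8.6609

Cross-section at t=0.366: each vertex is (1-t)·p0[i] + t·p1[i].
  v1: (1-0.366)·(3.73,3.19) + 0.366·(5.08,1.43) = (4.2241,2.5458)
  v2: (1-0.366)·(1.81,4.6) + 0.366·(2.58,1.32) = (2.0918,3.3995)
  v3: (1-0.366)·(-1.22,-1.91) + 0.366·(-1.31,-5.94) = (-1.2529,-3.3850)
Shoelace sum Σ(x_i·y_{i+1} − x_{i+1}·y_i):
  i=1: 4.2241·3.3995 − 2.0918·2.5458 = +9.0345 (running +9.0345)
  i=2: 2.0918·-3.3850 − -1.2529·3.3995 = -2.8214 (running +6.2131)
  i=3: -1.2529·2.5458 − 4.2241·-3.3850 = +11.1087 (running +17.3218)
Area = |Σ|/2 = |17.3218|/2 = 8.6609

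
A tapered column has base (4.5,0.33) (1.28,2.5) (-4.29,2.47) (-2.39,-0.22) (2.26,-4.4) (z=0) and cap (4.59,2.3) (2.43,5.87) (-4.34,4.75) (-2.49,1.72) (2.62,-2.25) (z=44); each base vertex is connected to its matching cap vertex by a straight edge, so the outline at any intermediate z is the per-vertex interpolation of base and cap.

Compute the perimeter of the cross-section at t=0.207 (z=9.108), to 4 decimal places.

Cross-section at t=0.207: each vertex is (1-t)·p0[i] + t·p1[i].
  v1: (1-0.207)·(4.5,0.33) + 0.207·(4.59,2.3) = (4.5186,0.7378)
  v2: (1-0.207)·(1.28,2.5) + 0.207·(2.43,5.87) = (1.5181,3.1976)
  v3: (1-0.207)·(-4.29,2.47) + 0.207·(-4.34,4.75) = (-4.3003,2.9420)
  v4: (1-0.207)·(-2.39,-0.22) + 0.207·(-2.49,1.72) = (-2.4107,0.1816)
  v5: (1-0.207)·(2.26,-4.4) + 0.207·(2.62,-2.25) = (2.3345,-3.9550)
Perimeter = Σ |v_{i+1} − v_i|:
  edge 1→2: √(-3.0006² + 2.4598²) = 3.8800 (running 3.8800)
  edge 2→3: √(-5.8184² + -0.2556²) = 5.8240 (running 9.7040)
  edge 3→4: √(1.8896² + -2.7604²) = 3.3452 (running 13.0492)
  edge 4→5: √(4.7452² + -4.1365²) = 6.2951 (running 19.3443)
  edge 5→1: √(2.1841² + 4.6927²) = 5.1761 (running 24.5204)
Perimeter = 24.5204

Perimeter at t=0.207: 24.5204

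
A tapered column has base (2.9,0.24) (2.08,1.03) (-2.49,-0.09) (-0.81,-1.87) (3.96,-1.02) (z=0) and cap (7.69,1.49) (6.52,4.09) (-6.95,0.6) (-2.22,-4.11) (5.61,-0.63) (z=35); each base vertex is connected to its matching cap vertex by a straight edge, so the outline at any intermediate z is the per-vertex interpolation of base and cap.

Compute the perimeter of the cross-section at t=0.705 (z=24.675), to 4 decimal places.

Perimeter at t=0.705: 28.5812

Cross-section at t=0.705: each vertex is (1-t)·p0[i] + t·p1[i].
  v1: (1-0.705)·(2.9,0.24) + 0.705·(7.69,1.49) = (6.2770,1.1212)
  v2: (1-0.705)·(2.08,1.03) + 0.705·(6.52,4.09) = (5.2102,3.1873)
  v3: (1-0.705)·(-2.49,-0.09) + 0.705·(-6.95,0.6) = (-5.6343,0.3964)
  v4: (1-0.705)·(-0.81,-1.87) + 0.705·(-2.22,-4.11) = (-1.8041,-3.4492)
  v5: (1-0.705)·(3.96,-1.02) + 0.705·(5.61,-0.63) = (5.1233,-0.7450)
Perimeter = Σ |v_{i+1} − v_i|:
  edge 1→2: √(-1.0668² + 2.0661²) = 2.3252 (running 2.3252)
  edge 2→3: √(-10.8445² + -2.7908²) = 11.1979 (running 13.5231)
  edge 3→4: √(3.8303² + -3.8457²) = 5.4277 (running 18.9507)
  edge 4→5: √(6.9273² + 2.7041²) = 7.4364 (running 26.3871)
  edge 5→1: √(1.1537² + 1.8663²) = 2.1941 (running 28.5812)
Perimeter = 28.5812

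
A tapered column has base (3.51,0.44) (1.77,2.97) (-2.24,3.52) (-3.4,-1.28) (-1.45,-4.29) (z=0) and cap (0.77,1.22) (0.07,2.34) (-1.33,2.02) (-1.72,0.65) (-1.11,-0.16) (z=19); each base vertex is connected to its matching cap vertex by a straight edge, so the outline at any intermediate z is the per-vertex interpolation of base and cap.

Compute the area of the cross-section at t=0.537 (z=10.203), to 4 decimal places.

Cross-section at t=0.537: each vertex is (1-t)·p0[i] + t·p1[i].
  v1: (1-0.537)·(3.51,0.44) + 0.537·(0.77,1.22) = (2.0386,0.8589)
  v2: (1-0.537)·(1.77,2.97) + 0.537·(0.07,2.34) = (0.8571,2.6317)
  v3: (1-0.537)·(-2.24,3.52) + 0.537·(-1.33,2.02) = (-1.7513,2.7145)
  v4: (1-0.537)·(-3.4,-1.28) + 0.537·(-1.72,0.65) = (-2.4978,-0.2436)
  v5: (1-0.537)·(-1.45,-4.29) + 0.537·(-1.11,-0.16) = (-1.2674,-2.0722)
Shoelace sum Σ(x_i·y_{i+1} − x_{i+1}·y_i):
  i=1: 2.0386·2.6317 − 0.8571·0.8589 = +4.6289 (running +4.6289)
  i=2: 0.8571·2.7145 − -1.7513·2.6317 = +6.9356 (running +11.5644)
  i=3: -1.7513·-0.2436 − -2.4978·2.7145 = +7.2070 (running +18.7714)
  i=4: -2.4978·-2.0722 − -1.2674·-0.2436 = +4.8673 (running +23.6387)
  i=5: -1.2674·0.8589 − 2.0386·-2.0722 = +3.1359 (running +26.7746)
Area = |Σ|/2 = |26.7746|/2 = 13.3873

Area at t=0.537: 13.3873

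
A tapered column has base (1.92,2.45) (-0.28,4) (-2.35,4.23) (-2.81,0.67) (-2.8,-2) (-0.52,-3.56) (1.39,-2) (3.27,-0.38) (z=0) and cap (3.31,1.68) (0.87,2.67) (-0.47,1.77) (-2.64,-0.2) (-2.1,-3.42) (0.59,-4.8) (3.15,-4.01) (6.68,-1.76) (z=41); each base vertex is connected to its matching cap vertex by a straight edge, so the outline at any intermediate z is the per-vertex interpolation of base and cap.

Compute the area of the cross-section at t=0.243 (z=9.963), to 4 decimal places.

Area at t=0.243: 34.5733

Cross-section at t=0.243: each vertex is (1-t)·p0[i] + t·p1[i].
  v1: (1-0.243)·(1.92,2.45) + 0.243·(3.31,1.68) = (2.2578,2.2629)
  v2: (1-0.243)·(-0.28,4) + 0.243·(0.87,2.67) = (-0.0006,3.6768)
  v3: (1-0.243)·(-2.35,4.23) + 0.243·(-0.47,1.77) = (-1.8932,3.6322)
  v4: (1-0.243)·(-2.81,0.67) + 0.243·(-2.64,-0.2) = (-2.7687,0.4586)
  v5: (1-0.243)·(-2.8,-2) + 0.243·(-2.1,-3.42) = (-2.6299,-2.3451)
  v6: (1-0.243)·(-0.52,-3.56) + 0.243·(0.59,-4.8) = (-0.2503,-3.8613)
  v7: (1-0.243)·(1.39,-2) + 0.243·(3.15,-4.01) = (1.8177,-2.4884)
  v8: (1-0.243)·(3.27,-0.38) + 0.243·(6.68,-1.76) = (4.0986,-0.7153)
Shoelace sum Σ(x_i·y_{i+1} − x_{i+1}·y_i):
  i=1: 2.2578·3.6768 − -0.0006·2.2629 = +8.3026 (running +8.3026)
  i=2: -0.0006·3.6322 − -1.8932·3.6768 = +6.9588 (running +15.2614)
  i=3: -1.8932·0.4586 − -2.7687·3.6322 = +9.1883 (running +24.4497)
  i=4: -2.7687·-2.3451 − -2.6299·0.4586 = +7.6988 (running +32.1485)
  i=5: -2.6299·-3.8613 − -0.2503·-2.3451 = +9.5680 (running +41.7165)
  i=6: -0.2503·-2.4884 − 1.8177·-3.8613 = +7.6414 (running +49.3579)
  i=7: 1.8177·-0.7153 − 4.0986·-2.4884 = +8.8989 (running +58.2568)
  i=8: 4.0986·2.2629 − 2.2578·-0.7153 = +10.8898 (running +69.1467)
Area = |Σ|/2 = |69.1467|/2 = 34.5733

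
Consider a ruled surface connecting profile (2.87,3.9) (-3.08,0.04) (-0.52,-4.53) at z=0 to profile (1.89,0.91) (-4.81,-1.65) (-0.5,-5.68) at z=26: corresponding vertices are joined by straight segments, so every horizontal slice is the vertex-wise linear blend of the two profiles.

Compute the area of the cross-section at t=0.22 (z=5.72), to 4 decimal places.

Area at t=0.22: 18.8723

Cross-section at t=0.22: each vertex is (1-t)·p0[i] + t·p1[i].
  v1: (1-0.22)·(2.87,3.9) + 0.22·(1.89,0.91) = (2.6544,3.2422)
  v2: (1-0.22)·(-3.08,0.04) + 0.22·(-4.81,-1.65) = (-3.4606,-0.3318)
  v3: (1-0.22)·(-0.52,-4.53) + 0.22·(-0.5,-5.68) = (-0.5156,-4.7830)
Shoelace sum Σ(x_i·y_{i+1} − x_{i+1}·y_i):
  i=1: 2.6544·-0.3318 − -3.4606·3.2422 = +10.3392 (running +10.3392)
  i=2: -3.4606·-4.7830 − -0.5156·-0.3318 = +16.3810 (running +26.7202)
  i=3: -0.5156·3.2422 − 2.6544·-4.7830 = +11.0243 (running +37.7445)
Area = |Σ|/2 = |37.7445|/2 = 18.8723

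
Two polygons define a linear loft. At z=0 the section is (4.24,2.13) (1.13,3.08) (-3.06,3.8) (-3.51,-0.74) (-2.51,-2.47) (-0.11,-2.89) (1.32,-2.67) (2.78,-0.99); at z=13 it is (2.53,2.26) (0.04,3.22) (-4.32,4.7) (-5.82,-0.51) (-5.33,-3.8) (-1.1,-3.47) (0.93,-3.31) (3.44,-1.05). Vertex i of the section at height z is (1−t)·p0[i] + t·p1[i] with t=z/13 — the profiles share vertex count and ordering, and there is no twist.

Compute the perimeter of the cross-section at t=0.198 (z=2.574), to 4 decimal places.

Perimeter at t=0.198: 24.4927

Cross-section at t=0.198: each vertex is (1-t)·p0[i] + t·p1[i].
  v1: (1-0.198)·(4.24,2.13) + 0.198·(2.53,2.26) = (3.9014,2.1557)
  v2: (1-0.198)·(1.13,3.08) + 0.198·(0.04,3.22) = (0.9142,3.1077)
  v3: (1-0.198)·(-3.06,3.8) + 0.198·(-4.32,4.7) = (-3.3095,3.9782)
  v4: (1-0.198)·(-3.51,-0.74) + 0.198·(-5.82,-0.51) = (-3.9674,-0.6945)
  v5: (1-0.198)·(-2.51,-2.47) + 0.198·(-5.33,-3.8) = (-3.0684,-2.7333)
  v6: (1-0.198)·(-0.11,-2.89) + 0.198·(-1.1,-3.47) = (-0.3060,-3.0048)
  v7: (1-0.198)·(1.32,-2.67) + 0.198·(0.93,-3.31) = (1.2428,-2.7967)
  v8: (1-0.198)·(2.78,-0.99) + 0.198·(3.44,-1.05) = (2.9107,-1.0019)
Perimeter = Σ |v_{i+1} − v_i|:
  edge 1→2: √(-2.9872² + 0.9520²) = 3.1353 (running 3.1353)
  edge 2→3: √(-4.2237² + 0.8705²) = 4.3124 (running 7.4477)
  edge 3→4: √(-0.6579² + -4.6727²) = 4.7187 (running 12.1664)
  edge 4→5: √(0.8990² + -2.0389²) = 2.2283 (running 14.3947)
  edge 5→6: √(2.7623² + -0.2715²) = 2.7757 (running 17.1704)
  edge 6→7: √(1.5488² + 0.2081²) = 1.5627 (running 18.7331)
  edge 7→8: √(1.6679² + 1.7948²) = 2.4502 (running 21.1833)
  edge 8→1: √(0.9907² + 3.1576²) = 3.3094 (running 24.4927)
Perimeter = 24.4927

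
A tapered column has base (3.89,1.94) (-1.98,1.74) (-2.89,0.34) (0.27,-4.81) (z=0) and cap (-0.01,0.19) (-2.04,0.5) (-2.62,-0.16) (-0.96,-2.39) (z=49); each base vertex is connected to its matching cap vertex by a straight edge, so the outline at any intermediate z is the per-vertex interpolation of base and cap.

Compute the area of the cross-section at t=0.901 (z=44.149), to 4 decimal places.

Cross-section at t=0.901: each vertex is (1-t)·p0[i] + t·p1[i].
  v1: (1-0.901)·(3.89,1.94) + 0.901·(-0.01,0.19) = (0.3761,0.3632)
  v2: (1-0.901)·(-1.98,1.74) + 0.901·(-2.04,0.5) = (-2.0341,0.6228)
  v3: (1-0.901)·(-2.89,0.34) + 0.901·(-2.62,-0.16) = (-2.6467,-0.1105)
  v4: (1-0.901)·(0.27,-4.81) + 0.901·(-0.96,-2.39) = (-0.8382,-2.6296)
Shoelace sum Σ(x_i·y_{i+1} − x_{i+1}·y_i):
  i=1: 0.3761·0.6228 − -2.0341·0.3632 = +0.9731 (running +0.9731)
  i=2: -2.0341·-0.1105 − -2.6467·0.6228 = +1.8730 (running +2.8461)
  i=3: -2.6467·-2.6296 − -0.8382·-0.1105 = +6.8672 (running +9.7133)
  i=4: -0.8382·0.3632 − 0.3761·-2.6296 = +0.6845 (running +10.3978)
Area = |Σ|/2 = |10.3978|/2 = 5.1989

Area at t=0.901: 5.1989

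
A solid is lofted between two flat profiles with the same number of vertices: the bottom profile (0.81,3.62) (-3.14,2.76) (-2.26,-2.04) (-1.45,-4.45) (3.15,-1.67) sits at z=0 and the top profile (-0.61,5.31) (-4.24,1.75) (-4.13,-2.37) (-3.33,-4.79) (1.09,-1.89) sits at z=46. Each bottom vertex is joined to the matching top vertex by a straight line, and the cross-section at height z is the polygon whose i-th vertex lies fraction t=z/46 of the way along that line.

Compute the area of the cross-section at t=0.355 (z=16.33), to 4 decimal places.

Cross-section at t=0.355: each vertex is (1-t)·p0[i] + t·p1[i].
  v1: (1-0.355)·(0.81,3.62) + 0.355·(-0.61,5.31) = (0.3059,4.2199)
  v2: (1-0.355)·(-3.14,2.76) + 0.355·(-4.24,1.75) = (-3.5305,2.4015)
  v3: (1-0.355)·(-2.26,-2.04) + 0.355·(-4.13,-2.37) = (-2.9238,-2.1572)
  v4: (1-0.355)·(-1.45,-4.45) + 0.355·(-3.33,-4.79) = (-2.1174,-4.5707)
  v5: (1-0.355)·(3.15,-1.67) + 0.355·(1.09,-1.89) = (2.4187,-1.7481)
Shoelace sum Σ(x_i·y_{i+1} − x_{i+1}·y_i):
  i=1: 0.3059·2.4015 − -3.5305·4.2199 = +15.6331 (running +15.6331)
  i=2: -3.5305·-2.1572 − -2.9238·2.4015 = +14.6373 (running +30.2704)
  i=3: -2.9238·-4.5707 − -2.1174·-2.1572 = +8.7965 (running +39.0669)
  i=4: -2.1174·-1.7481 − 2.4187·-4.5707 = +14.7566 (running +53.8235)
  i=5: 2.4187·4.2199 − 0.3059·-1.7481 = +10.7415 (running +64.5650)
Area = |Σ|/2 = |64.5650|/2 = 32.2825

Area at t=0.355: 32.2825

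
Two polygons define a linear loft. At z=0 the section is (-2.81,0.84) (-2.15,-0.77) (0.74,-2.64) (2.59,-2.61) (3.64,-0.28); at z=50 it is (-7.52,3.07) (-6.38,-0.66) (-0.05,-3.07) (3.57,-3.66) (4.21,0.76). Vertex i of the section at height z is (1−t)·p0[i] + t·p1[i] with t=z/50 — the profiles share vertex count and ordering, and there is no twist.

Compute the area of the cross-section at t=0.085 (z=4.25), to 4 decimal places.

Area at t=0.085: 15.1098

Cross-section at t=0.085: each vertex is (1-t)·p0[i] + t·p1[i].
  v1: (1-0.085)·(-2.81,0.84) + 0.085·(-7.52,3.07) = (-3.2104,1.0295)
  v2: (1-0.085)·(-2.15,-0.77) + 0.085·(-6.38,-0.66) = (-2.5095,-0.7607)
  v3: (1-0.085)·(0.74,-2.64) + 0.085·(-0.05,-3.07) = (0.6729,-2.6766)
  v4: (1-0.085)·(2.59,-2.61) + 0.085·(3.57,-3.66) = (2.6733,-2.6993)
  v5: (1-0.085)·(3.64,-0.28) + 0.085·(4.21,0.76) = (3.6885,-0.1916)
Shoelace sum Σ(x_i·y_{i+1} − x_{i+1}·y_i):
  i=1: -3.2104·-0.7607 − -2.5095·1.0295 = +5.0257 (running +5.0257)
  i=2: -2.5095·-2.6766 − 0.6729·-0.7607 = +7.2287 (running +12.2544)
  i=3: 0.6729·-2.6993 − 2.6733·-2.6766 = +5.3390 (running +17.5934)
  i=4: 2.6733·-0.1916 − 3.6885·-2.6993 = +9.4438 (running +27.0373)
  i=5: 3.6885·1.0295 − -3.2104·-0.1916 = +3.1823 (running +30.2196)
Area = |Σ|/2 = |30.2196|/2 = 15.1098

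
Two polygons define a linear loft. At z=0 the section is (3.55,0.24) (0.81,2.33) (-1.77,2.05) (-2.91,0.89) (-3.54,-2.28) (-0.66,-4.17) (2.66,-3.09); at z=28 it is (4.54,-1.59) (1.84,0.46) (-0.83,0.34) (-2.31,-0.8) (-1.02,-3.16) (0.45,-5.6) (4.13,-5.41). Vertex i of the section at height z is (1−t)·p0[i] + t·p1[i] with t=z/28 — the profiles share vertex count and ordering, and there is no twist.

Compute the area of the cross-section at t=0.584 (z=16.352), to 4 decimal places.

Area at t=0.584: 31.2256

Cross-section at t=0.584: each vertex is (1-t)·p0[i] + t·p1[i].
  v1: (1-0.584)·(3.55,0.24) + 0.584·(4.54,-1.59) = (4.1282,-0.8287)
  v2: (1-0.584)·(0.81,2.33) + 0.584·(1.84,0.46) = (1.4115,1.2379)
  v3: (1-0.584)·(-1.77,2.05) + 0.584·(-0.83,0.34) = (-1.2210,1.0514)
  v4: (1-0.584)·(-2.91,0.89) + 0.584·(-2.31,-0.8) = (-2.5596,-0.0970)
  v5: (1-0.584)·(-3.54,-2.28) + 0.584·(-1.02,-3.16) = (-2.0683,-2.7939)
  v6: (1-0.584)·(-0.66,-4.17) + 0.584·(0.45,-5.6) = (-0.0118,-5.0051)
  v7: (1-0.584)·(2.66,-3.09) + 0.584·(4.13,-5.41) = (3.5185,-4.4449)
Shoelace sum Σ(x_i·y_{i+1} − x_{i+1}·y_i):
  i=1: 4.1282·1.2379 − 1.4115·-0.8287 = +6.2801 (running +6.2801)
  i=2: 1.4115·1.0514 − -1.2210·1.2379 = +2.9956 (running +9.2757)
  i=3: -1.2210·-0.0970 − -2.5596·1.0514 = +2.8095 (running +12.0851)
  i=4: -2.5596·-2.7939 − -2.0683·-0.0970 = +6.9508 (running +19.0359)
  i=5: -2.0683·-5.0051 − -0.0118·-2.7939 = +10.3193 (running +29.3552)
  i=6: -0.0118·-4.4449 − 3.5185·-5.0051 = +17.6627 (running +47.0179)
  i=7: 3.5185·-0.8287 − 4.1282·-4.4449 = +15.4333 (running +62.4512)
Area = |Σ|/2 = |62.4512|/2 = 31.2256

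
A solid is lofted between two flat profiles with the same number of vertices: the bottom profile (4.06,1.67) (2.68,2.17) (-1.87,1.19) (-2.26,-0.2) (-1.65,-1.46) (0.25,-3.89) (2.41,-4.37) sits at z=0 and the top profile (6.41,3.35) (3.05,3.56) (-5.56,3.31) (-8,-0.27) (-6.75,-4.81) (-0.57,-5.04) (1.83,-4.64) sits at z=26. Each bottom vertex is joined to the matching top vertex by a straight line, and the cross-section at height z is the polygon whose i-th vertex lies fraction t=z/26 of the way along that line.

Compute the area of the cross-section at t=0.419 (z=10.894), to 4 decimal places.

Area at t=0.419: 49.6799

Cross-section at t=0.419: each vertex is (1-t)·p0[i] + t·p1[i].
  v1: (1-0.419)·(4.06,1.67) + 0.419·(6.41,3.35) = (5.0446,2.3739)
  v2: (1-0.419)·(2.68,2.17) + 0.419·(3.05,3.56) = (2.8350,2.7524)
  v3: (1-0.419)·(-1.87,1.19) + 0.419·(-5.56,3.31) = (-3.4161,2.0783)
  v4: (1-0.419)·(-2.26,-0.2) + 0.419·(-8,-0.27) = (-4.6651,-0.2293)
  v5: (1-0.419)·(-1.65,-1.46) + 0.419·(-6.75,-4.81) = (-3.7869,-2.8636)
  v6: (1-0.419)·(0.25,-3.89) + 0.419·(-0.57,-5.04) = (-0.0936,-4.3719)
  v7: (1-0.419)·(2.41,-4.37) + 0.419·(1.83,-4.64) = (2.1670,-4.4831)
Shoelace sum Σ(x_i·y_{i+1} − x_{i+1}·y_i):
  i=1: 5.0446·2.7524 − 2.8350·2.3739 = +7.1548 (running +7.1548)
  i=2: 2.8350·2.0783 − -3.4161·2.7524 = +15.2945 (running +22.4493)
  i=3: -3.4161·-0.2293 − -4.6651·2.0783 = +10.4787 (running +32.9280)
  i=4: -4.6651·-2.8636 − -3.7869·-0.2293 = +12.4906 (running +45.4187)
  i=5: -3.7869·-4.3719 − -0.0936·-2.8636 = +16.2878 (running +61.7065)
  i=6: -0.0936·-4.4831 − 2.1670·-4.3719 = +9.8932 (running +71.5997)
  i=7: 2.1670·2.3739 − 5.0446·-4.4831 = +27.7601 (running +99.3598)
Area = |Σ|/2 = |99.3598|/2 = 49.6799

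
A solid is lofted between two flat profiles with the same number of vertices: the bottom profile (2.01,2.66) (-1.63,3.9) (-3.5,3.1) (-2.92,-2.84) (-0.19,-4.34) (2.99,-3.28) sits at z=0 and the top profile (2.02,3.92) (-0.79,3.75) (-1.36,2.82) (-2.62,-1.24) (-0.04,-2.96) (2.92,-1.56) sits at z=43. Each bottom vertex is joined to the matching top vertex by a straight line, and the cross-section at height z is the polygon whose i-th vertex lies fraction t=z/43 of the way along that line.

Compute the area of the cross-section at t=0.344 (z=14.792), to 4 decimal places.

Cross-section at t=0.344: each vertex is (1-t)·p0[i] + t·p1[i].
  v1: (1-0.344)·(2.01,2.66) + 0.344·(2.02,3.92) = (2.0134,3.0934)
  v2: (1-0.344)·(-1.63,3.9) + 0.344·(-0.79,3.75) = (-1.3410,3.8484)
  v3: (1-0.344)·(-3.5,3.1) + 0.344·(-1.36,2.82) = (-2.7638,3.0037)
  v4: (1-0.344)·(-2.92,-2.84) + 0.344·(-2.62,-1.24) = (-2.8168,-2.2896)
  v5: (1-0.344)·(-0.19,-4.34) + 0.344·(-0.04,-2.96) = (-0.1384,-3.8653)
  v6: (1-0.344)·(2.99,-3.28) + 0.344·(2.92,-1.56) = (2.9659,-2.6883)
Shoelace sum Σ(x_i·y_{i+1} − x_{i+1}·y_i):
  i=1: 2.0134·3.8484 − -1.3410·3.0934 = +11.8969 (running +11.8969)
  i=2: -1.3410·3.0037 − -2.7638·3.8484 = +6.6083 (running +18.5053)
  i=3: -2.7638·-2.2896 − -2.8168·3.0037 = +14.7889 (running +33.2941)
  i=4: -2.8168·-3.8653 − -0.1384·-2.2896 = +10.5708 (running +43.8650)
  i=5: -0.1384·-2.6883 − 2.9659·-3.8653 = +11.8362 (running +55.7011)
  i=6: 2.9659·3.0934 − 2.0134·-2.6883 = +14.5877 (running +70.2888)
Area = |Σ|/2 = |70.2888|/2 = 35.1444

Area at t=0.344: 35.1444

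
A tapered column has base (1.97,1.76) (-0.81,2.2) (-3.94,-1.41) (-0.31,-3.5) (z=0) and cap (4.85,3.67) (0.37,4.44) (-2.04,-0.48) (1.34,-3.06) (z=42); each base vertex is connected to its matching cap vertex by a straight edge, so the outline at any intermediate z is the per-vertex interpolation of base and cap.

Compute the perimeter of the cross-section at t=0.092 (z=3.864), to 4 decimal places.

Perimeter at t=0.092: 17.8949

Cross-section at t=0.092: each vertex is (1-t)·p0[i] + t·p1[i].
  v1: (1-0.092)·(1.97,1.76) + 0.092·(4.85,3.67) = (2.2350,1.9357)
  v2: (1-0.092)·(-0.81,2.2) + 0.092·(0.37,4.44) = (-0.7014,2.4061)
  v3: (1-0.092)·(-3.94,-1.41) + 0.092·(-2.04,-0.48) = (-3.7652,-1.3244)
  v4: (1-0.092)·(-0.31,-3.5) + 0.092·(1.34,-3.06) = (-0.1582,-3.4595)
Perimeter = Σ |v_{i+1} − v_i|:
  edge 1→2: √(-2.9364² + 0.4704²) = 2.9738 (running 2.9738)
  edge 2→3: √(-3.0638² + -3.7305²) = 4.8274 (running 7.8012)
  edge 3→4: √(3.6070² + -2.1351²) = 4.1915 (running 11.9927)
  edge 4→1: √(2.3932² + 5.3952²) = 5.9022 (running 17.8949)
Perimeter = 17.8949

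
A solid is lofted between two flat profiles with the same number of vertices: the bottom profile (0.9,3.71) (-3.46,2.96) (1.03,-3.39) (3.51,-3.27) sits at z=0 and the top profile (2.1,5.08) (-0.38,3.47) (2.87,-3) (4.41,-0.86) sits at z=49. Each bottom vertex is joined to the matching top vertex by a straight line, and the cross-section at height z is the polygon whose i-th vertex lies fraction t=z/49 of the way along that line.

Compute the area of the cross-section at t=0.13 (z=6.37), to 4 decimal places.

Cross-section at t=0.13: each vertex is (1-t)·p0[i] + t·p1[i].
  v1: (1-0.13)·(0.9,3.71) + 0.13·(2.1,5.08) = (1.0560,3.8881)
  v2: (1-0.13)·(-3.46,2.96) + 0.13·(-0.38,3.47) = (-3.0596,3.0263)
  v3: (1-0.13)·(1.03,-3.39) + 0.13·(2.87,-3) = (1.2692,-3.3393)
  v4: (1-0.13)·(3.51,-3.27) + 0.13·(4.41,-0.86) = (3.6270,-2.9567)
Shoelace sum Σ(x_i·y_{i+1} − x_{i+1}·y_i):
  i=1: 1.0560·3.0263 − -3.0596·3.8881 = +15.0918 (running +15.0918)
  i=2: -3.0596·-3.3393 − 1.2692·3.0263 = +6.3759 (running +21.4677)
  i=3: 1.2692·-2.9567 − 3.6270·-3.3393 = +8.3590 (running +29.8267)
  i=4: 3.6270·3.8881 − 1.0560·-2.9567 = +17.2244 (running +47.0512)
Area = |Σ|/2 = |47.0512|/2 = 23.5256

Area at t=0.13: 23.5256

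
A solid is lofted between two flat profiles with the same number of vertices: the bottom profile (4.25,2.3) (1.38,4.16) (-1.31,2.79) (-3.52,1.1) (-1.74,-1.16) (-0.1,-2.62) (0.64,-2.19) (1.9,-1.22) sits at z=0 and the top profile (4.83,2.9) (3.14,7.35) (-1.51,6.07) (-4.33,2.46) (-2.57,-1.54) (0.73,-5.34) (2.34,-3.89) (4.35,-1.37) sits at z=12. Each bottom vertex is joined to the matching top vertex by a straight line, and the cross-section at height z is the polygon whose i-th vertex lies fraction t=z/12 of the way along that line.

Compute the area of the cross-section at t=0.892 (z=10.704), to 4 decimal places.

Cross-section at t=0.892: each vertex is (1-t)·p0[i] + t·p1[i].
  v1: (1-0.892)·(4.25,2.3) + 0.892·(4.83,2.9) = (4.7674,2.8352)
  v2: (1-0.892)·(1.38,4.16) + 0.892·(3.14,7.35) = (2.9499,7.0055)
  v3: (1-0.892)·(-1.31,2.79) + 0.892·(-1.51,6.07) = (-1.4884,5.7158)
  v4: (1-0.892)·(-3.52,1.1) + 0.892·(-4.33,2.46) = (-4.2425,2.3131)
  v5: (1-0.892)·(-1.74,-1.16) + 0.892·(-2.57,-1.54) = (-2.4804,-1.4990)
  v6: (1-0.892)·(-0.1,-2.62) + 0.892·(0.73,-5.34) = (0.6404,-5.0462)
  v7: (1-0.892)·(0.64,-2.19) + 0.892·(2.34,-3.89) = (2.1564,-3.7064)
  v8: (1-0.892)·(1.9,-1.22) + 0.892·(4.35,-1.37) = (4.0854,-1.3538)
Shoelace sum Σ(x_i·y_{i+1} − x_{i+1}·y_i):
  i=1: 4.7674·7.0055 − 2.9499·2.8352 = +25.0340 (running +25.0340)
  i=2: 2.9499·5.7158 − -1.4884·7.0055 = +27.2880 (running +52.3220)
  i=3: -1.4884·2.3131 − -4.2425·5.7158 = +20.8064 (running +73.1284)
  i=4: -4.2425·-1.4990 − -2.4804·2.3131 = +12.0967 (running +85.2251)
  i=5: -2.4804·-5.0462 − 0.6404·-1.4990 = +13.4764 (running +98.7015)
  i=6: 0.6404·-3.7064 − 2.1564·-5.0462 = +8.5083 (running +107.2098)
  i=7: 2.1564·-1.3538 − 4.0854·-3.7064 = +12.2228 (running +119.4326)
  i=8: 4.0854·2.8352 − 4.7674·-1.3538 = +18.0370 (running +137.4696)
Area = |Σ|/2 = |137.4696|/2 = 68.7348

Area at t=0.892: 68.7348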